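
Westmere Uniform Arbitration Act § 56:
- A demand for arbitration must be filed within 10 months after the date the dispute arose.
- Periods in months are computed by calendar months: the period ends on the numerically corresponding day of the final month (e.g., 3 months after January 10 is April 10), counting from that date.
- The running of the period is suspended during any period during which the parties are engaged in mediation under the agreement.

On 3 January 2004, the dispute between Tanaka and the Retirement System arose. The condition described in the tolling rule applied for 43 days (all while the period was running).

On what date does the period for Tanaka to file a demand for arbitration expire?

10 months after 3 January 2004 is November 3, 2004.
Tolling adds 43 days: November 3, 2004 + 43 days = December 16, 2004.

December 16, 2004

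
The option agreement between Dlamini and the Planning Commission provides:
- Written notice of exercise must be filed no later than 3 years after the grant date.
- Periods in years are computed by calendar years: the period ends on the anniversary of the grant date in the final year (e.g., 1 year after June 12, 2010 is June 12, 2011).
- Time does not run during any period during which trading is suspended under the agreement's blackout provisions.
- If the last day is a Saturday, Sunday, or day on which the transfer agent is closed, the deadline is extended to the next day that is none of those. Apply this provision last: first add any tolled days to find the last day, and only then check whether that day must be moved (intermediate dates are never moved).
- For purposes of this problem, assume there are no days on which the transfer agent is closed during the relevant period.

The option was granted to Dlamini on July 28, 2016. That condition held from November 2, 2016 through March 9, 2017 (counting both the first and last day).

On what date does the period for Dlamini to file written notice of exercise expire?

3 years after July 28, 2016 is July 28, 2019.
From November 2, 2016 through March 9, 2017 inclusive is 128 days; tolling adds 128 days: July 28, 2019 + 128 days = December 3, 2019.
December 3, 2019 is a Tuesday and not a day on which the transfer agent is closed, so no extension applies.

December 3, 2019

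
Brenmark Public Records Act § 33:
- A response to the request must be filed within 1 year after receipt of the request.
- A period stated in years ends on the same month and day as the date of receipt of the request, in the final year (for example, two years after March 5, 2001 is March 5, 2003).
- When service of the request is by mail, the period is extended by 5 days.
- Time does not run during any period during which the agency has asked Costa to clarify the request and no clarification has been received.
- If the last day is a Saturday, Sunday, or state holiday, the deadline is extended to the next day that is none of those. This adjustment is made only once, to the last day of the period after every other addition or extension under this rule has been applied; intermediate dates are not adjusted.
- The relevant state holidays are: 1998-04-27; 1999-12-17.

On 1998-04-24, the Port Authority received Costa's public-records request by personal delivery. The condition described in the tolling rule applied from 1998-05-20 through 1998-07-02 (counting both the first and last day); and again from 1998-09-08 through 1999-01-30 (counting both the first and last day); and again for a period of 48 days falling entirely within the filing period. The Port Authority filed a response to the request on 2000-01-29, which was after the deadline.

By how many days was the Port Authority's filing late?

1 year after 1998-04-24 is April 24, 1999.
Service was not by mail, so no mail extension applies.
From May 20, 1998 through July 2, 1998 inclusive is 44 days; tolling adds 44 days: April 24, 1999 + 44 days = June 7, 1999.
From September 8, 1998 through January 30, 1999 inclusive is 145 days; tolling adds 145 days: June 7, 1999 + 145 days = October 30, 1999.
Tolling adds 48 days: October 30, 1999 + 48 days = December 17, 1999.
December 17, 1999 is a listed holiday; December 18, 1999 is Saturday; December 19, 1999 is Sunday. The next qualifying day is December 20, 1999.
The deadline is December 20, 1999; from December 20, 1999 to January 29, 2000 is 40 days.

40 days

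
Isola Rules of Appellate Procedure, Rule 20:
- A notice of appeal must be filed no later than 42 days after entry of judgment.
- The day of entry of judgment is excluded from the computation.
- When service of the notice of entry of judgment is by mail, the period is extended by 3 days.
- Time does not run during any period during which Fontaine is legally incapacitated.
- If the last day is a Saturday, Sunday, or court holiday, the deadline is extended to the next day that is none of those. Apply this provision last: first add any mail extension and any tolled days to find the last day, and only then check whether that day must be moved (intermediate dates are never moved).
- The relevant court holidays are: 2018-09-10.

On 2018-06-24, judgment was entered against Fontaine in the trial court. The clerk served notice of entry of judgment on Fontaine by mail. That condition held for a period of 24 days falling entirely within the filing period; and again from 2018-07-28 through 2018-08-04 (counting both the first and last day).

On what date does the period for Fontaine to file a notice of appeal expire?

42 days after 2018-06-24 is August 5, 2018.
Service was by mail, adding 3 days: August 5, 2018 + 3 days = August 8, 2018.
Tolling adds 24 days: August 8, 2018 + 24 days = September 1, 2018.
From July 28, 2018 through August 4, 2018 inclusive is 8 days; tolling adds 8 days: September 1, 2018 + 8 days = September 9, 2018.
September 9, 2018 is Sunday; September 10, 2018 is a listed holiday. The next qualifying day is September 11, 2018.

September 11, 2018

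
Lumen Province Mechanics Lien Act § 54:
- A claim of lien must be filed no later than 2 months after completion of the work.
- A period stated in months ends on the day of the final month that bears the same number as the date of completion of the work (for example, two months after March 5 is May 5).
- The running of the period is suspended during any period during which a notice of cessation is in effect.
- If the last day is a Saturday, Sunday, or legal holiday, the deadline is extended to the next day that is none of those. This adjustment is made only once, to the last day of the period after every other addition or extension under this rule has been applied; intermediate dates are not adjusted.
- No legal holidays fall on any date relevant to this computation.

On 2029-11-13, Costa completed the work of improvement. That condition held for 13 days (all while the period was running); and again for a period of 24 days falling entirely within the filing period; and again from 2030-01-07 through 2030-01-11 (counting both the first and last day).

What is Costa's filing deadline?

2 months after 2029-11-13 is January 13, 2030.
Tolling adds 13 days: January 13, 2030 + 13 days = January 26, 2030.
Tolling adds 24 days: January 26, 2030 + 24 days = February 19, 2030.
From January 7, 2030 through January 11, 2030 inclusive is 5 days; tolling adds 5 days: February 19, 2030 + 5 days = February 24, 2030.
February 24, 2030 is Sunday. The next qualifying day is February 25, 2030.

February 25, 2030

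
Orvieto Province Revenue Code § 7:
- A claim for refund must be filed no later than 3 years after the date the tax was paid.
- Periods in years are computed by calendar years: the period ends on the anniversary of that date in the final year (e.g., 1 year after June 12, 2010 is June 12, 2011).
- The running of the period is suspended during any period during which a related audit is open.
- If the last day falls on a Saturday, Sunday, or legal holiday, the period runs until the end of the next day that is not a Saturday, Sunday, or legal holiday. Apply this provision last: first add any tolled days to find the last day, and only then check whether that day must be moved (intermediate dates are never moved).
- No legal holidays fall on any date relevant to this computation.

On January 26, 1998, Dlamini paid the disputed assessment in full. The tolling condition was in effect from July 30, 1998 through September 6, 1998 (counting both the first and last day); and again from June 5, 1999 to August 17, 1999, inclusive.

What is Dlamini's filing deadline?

3 years after January 26, 1998 is January 26, 2001.
From July 30, 1998 through September 6, 1998 inclusive is 39 days; tolling adds 39 days: January 26, 2001 + 39 days = March 6, 2001.
From June 5, 1999 through August 17, 1999 inclusive is 74 days; tolling adds 74 days: March 6, 2001 + 74 days = May 19, 2001.
May 19, 2001 is Saturday; May 20, 2001 is Sunday. The next qualifying day is May 21, 2001.

May 21, 2001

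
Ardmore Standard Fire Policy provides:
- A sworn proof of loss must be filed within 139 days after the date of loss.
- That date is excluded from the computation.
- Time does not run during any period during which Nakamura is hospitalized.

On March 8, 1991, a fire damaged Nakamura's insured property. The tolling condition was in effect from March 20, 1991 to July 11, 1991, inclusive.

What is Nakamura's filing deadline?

139 days after March 8, 1991 is July 25, 1991.
From March 20, 1991 through July 11, 1991 inclusive is 114 days; tolling adds 114 days: July 25, 1991 + 114 days = November 16, 1991.

November 16, 1991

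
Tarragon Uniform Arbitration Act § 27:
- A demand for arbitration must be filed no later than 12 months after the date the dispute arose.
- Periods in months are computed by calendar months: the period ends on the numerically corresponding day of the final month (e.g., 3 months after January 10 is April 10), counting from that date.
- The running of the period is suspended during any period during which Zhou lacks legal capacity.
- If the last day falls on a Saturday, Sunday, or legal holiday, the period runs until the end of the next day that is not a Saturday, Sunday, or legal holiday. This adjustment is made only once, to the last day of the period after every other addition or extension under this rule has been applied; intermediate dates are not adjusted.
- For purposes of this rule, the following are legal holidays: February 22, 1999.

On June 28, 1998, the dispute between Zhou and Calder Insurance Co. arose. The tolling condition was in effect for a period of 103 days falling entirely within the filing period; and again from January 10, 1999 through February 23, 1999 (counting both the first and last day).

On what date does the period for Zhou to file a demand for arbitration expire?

November 23, 1999

12 months after June 28, 1998 is June 28, 1999.
Tolling adds 103 days: June 28, 1999 + 103 days = October 9, 1999.
From January 10, 1999 through February 23, 1999 inclusive is 45 days; tolling adds 45 days: October 9, 1999 + 45 days = November 23, 1999.
November 23, 1999 is a Tuesday and not a legal holiday, so no extension applies.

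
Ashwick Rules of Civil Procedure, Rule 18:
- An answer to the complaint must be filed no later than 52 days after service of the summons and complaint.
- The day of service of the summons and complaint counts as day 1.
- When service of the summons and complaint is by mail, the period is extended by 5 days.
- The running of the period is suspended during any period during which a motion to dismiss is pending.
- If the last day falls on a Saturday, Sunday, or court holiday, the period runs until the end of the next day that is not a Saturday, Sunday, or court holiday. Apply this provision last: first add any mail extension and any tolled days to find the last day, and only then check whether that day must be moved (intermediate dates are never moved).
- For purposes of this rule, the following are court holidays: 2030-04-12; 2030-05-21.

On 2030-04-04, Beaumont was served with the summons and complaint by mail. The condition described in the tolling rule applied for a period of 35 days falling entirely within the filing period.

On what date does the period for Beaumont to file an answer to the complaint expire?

July 4, 2030

Counting 2030-04-04 as day 1, day 52 is May 25, 2030.
Service was by mail, adding 5 days: May 25, 2030 + 5 days = May 30, 2030.
Tolling adds 35 days: May 30, 2030 + 35 days = July 4, 2030.
July 4, 2030 is a Thursday and not a court holiday, so no extension applies.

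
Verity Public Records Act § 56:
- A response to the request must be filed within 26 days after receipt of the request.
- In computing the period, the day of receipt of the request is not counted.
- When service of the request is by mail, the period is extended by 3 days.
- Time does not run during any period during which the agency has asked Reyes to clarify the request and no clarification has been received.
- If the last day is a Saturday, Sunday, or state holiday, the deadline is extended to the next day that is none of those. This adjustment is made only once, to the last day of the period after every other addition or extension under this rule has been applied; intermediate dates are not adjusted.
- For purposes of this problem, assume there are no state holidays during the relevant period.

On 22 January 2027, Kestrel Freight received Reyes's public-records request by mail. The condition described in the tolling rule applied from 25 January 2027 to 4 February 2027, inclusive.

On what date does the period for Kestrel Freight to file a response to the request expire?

March 3, 2027

26 days after 22 January 2027 is February 17, 2027.
Service was by mail, adding 3 days: February 17, 2027 + 3 days = February 20, 2027.
From January 25, 2027 through February 4, 2027 inclusive is 11 days; tolling adds 11 days: February 20, 2027 + 11 days = March 3, 2027.
March 3, 2027 is a Wednesday and not a state holiday, so no extension applies.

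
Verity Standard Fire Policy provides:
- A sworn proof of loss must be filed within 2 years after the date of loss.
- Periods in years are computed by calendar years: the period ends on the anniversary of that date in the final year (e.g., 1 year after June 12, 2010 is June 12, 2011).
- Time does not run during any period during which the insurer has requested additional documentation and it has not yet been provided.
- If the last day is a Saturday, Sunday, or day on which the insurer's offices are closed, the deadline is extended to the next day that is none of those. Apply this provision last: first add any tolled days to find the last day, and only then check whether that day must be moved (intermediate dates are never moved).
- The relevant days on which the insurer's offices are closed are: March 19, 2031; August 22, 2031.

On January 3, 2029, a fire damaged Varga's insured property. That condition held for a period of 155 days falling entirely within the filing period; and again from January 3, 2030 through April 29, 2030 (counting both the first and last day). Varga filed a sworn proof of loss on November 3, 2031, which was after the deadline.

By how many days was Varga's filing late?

2 years after January 3, 2029 is January 3, 2031.
Tolling adds 155 days: January 3, 2031 + 155 days = June 7, 2031.
From January 3, 2030 through April 29, 2030 inclusive is 117 days; tolling adds 117 days: June 7, 2031 + 117 days = October 2, 2031.
October 2, 2031 is a Thursday and not a day on which the insurer's offices are closed, so no extension applies.
The deadline is October 2, 2031; from October 2, 2031 to November 3, 2031 is 32 days.

32 days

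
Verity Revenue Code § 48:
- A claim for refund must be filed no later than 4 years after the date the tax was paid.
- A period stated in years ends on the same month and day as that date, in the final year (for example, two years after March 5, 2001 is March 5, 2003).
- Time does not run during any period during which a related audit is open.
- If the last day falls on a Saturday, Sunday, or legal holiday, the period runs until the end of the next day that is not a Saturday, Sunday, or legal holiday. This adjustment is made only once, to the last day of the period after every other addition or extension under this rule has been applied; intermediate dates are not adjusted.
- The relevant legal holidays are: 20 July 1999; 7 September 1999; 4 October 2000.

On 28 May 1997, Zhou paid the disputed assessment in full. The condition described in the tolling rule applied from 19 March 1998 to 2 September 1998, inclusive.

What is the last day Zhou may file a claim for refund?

4 years after 28 May 1997 is May 28, 2001.
From March 19, 1998 through September 2, 1998 inclusive is 168 days; tolling adds 168 days: May 28, 2001 + 168 days = November 12, 2001.
November 12, 2001 is a Monday and not a legal holiday, so no extension applies.

November 12, 2001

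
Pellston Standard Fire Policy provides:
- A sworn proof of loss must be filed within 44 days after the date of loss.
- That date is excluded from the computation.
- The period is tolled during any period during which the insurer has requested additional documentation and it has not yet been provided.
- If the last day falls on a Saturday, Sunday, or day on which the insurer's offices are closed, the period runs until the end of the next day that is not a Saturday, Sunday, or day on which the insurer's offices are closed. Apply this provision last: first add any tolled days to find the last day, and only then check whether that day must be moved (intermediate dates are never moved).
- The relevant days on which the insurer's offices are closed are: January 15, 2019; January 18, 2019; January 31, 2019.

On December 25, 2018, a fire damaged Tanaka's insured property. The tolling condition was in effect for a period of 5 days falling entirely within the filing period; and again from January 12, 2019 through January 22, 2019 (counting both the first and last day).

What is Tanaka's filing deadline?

February 25, 2019

44 days after December 25, 2018 is February 7, 2019.
Tolling adds 5 days: February 7, 2019 + 5 days = February 12, 2019.
From January 12, 2019 through January 22, 2019 inclusive is 11 days; tolling adds 11 days: February 12, 2019 + 11 days = February 23, 2019.
February 23, 2019 is Saturday; February 24, 2019 is Sunday. The next qualifying day is February 25, 2019.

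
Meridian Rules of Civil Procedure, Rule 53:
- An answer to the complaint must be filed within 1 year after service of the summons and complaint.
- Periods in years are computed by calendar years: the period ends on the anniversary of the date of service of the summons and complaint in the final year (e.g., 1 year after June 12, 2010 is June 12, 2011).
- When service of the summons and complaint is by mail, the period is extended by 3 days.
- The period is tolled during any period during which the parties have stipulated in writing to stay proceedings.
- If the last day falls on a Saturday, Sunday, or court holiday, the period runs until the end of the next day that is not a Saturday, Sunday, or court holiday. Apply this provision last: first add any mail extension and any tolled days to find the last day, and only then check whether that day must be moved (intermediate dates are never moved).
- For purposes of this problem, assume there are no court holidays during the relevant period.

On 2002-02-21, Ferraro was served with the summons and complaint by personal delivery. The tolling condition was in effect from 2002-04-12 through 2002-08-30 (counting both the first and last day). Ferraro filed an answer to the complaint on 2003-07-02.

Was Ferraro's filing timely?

Yes

1 year after 2002-02-21 is February 21, 2003.
Service was not by mail, so no mail extension applies.
From April 12, 2002 through August 30, 2002 inclusive is 141 days; tolling adds 141 days: February 21, 2003 + 141 days = July 12, 2003.
July 12, 2003 is Saturday; July 13, 2003 is Sunday. The next qualifying day is July 14, 2003.
The deadline is July 14, 2003; the filing on July 2, 2003 is on or before that date.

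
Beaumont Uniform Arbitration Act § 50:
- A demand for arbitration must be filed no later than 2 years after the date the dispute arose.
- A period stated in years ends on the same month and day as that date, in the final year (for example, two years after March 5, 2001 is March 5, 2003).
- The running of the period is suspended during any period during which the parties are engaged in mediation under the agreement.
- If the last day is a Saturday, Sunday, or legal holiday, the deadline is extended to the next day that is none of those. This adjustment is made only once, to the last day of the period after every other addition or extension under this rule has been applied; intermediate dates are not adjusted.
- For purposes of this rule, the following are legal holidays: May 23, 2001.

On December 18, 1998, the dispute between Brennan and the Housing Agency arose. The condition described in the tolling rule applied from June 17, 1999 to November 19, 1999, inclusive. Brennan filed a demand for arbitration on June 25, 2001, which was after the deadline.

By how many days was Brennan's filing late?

32 days

2 years after December 18, 1998 is December 18, 2000.
From June 17, 1999 through November 19, 1999 inclusive is 156 days; tolling adds 156 days: December 18, 2000 + 156 days = May 23, 2001.
May 23, 2001 is a listed holiday. The next qualifying day is May 24, 2001.
The deadline is May 24, 2001; from May 24, 2001 to June 25, 2001 is 32 days.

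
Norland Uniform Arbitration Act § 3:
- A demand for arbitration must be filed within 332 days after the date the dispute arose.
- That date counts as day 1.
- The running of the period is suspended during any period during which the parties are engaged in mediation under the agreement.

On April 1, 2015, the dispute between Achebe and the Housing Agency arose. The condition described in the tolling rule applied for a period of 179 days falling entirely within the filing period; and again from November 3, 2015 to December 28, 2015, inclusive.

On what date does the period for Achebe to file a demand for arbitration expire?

Counting April 1, 2015 as day 1, day 332 is February 26, 2016.
Tolling adds 179 days: February 26, 2016 + 179 days = August 23, 2016.
From November 3, 2015 through December 28, 2015 inclusive is 56 days; tolling adds 56 days: August 23, 2016 + 56 days = October 18, 2016.

October 18, 2016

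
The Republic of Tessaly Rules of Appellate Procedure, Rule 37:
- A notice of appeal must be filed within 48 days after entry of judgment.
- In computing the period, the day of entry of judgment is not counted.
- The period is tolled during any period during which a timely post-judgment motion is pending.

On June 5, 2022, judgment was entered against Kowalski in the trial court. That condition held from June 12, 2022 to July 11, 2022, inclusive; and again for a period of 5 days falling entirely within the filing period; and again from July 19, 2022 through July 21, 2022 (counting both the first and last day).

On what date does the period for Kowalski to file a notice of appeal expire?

August 30, 2022

48 days after June 5, 2022 is July 23, 2022.
From June 12, 2022 through July 11, 2022 inclusive is 30 days; tolling adds 30 days: July 23, 2022 + 30 days = August 22, 2022.
Tolling adds 5 days: August 22, 2022 + 5 days = August 27, 2022.
From July 19, 2022 through July 21, 2022 inclusive is 3 days; tolling adds 3 days: August 27, 2022 + 3 days = August 30, 2022.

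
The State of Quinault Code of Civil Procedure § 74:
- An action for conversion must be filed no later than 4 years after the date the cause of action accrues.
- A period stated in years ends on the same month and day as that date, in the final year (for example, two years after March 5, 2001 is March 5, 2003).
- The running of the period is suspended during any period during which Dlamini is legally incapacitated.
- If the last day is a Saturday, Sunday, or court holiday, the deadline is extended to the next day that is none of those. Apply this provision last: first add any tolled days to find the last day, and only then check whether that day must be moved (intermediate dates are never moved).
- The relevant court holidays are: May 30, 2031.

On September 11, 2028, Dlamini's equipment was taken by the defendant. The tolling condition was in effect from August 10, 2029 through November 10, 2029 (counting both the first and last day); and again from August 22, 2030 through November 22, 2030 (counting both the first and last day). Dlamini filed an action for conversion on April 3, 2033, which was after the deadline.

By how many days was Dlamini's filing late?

18 days

4 years after September 11, 2028 is September 11, 2032.
From August 10, 2029 through November 10, 2029 inclusive is 93 days; tolling adds 93 days: September 11, 2032 + 93 days = December 13, 2032.
From August 22, 2030 through November 22, 2030 inclusive is 93 days; tolling adds 93 days: December 13, 2032 + 93 days = March 16, 2033.
March 16, 2033 is a Wednesday and not a court holiday, so no extension applies.
The deadline is March 16, 2033; from March 16, 2033 to April 3, 2033 is 18 days.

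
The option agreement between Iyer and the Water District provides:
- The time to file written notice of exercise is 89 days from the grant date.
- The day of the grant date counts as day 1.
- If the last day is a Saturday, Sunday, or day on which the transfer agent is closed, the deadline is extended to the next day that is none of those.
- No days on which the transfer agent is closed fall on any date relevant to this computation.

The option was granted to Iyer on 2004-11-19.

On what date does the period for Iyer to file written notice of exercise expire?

Counting 2004-11-19 as day 1, day 89 is February 15, 2005.
February 15, 2005 is a Tuesday and not a day on which the transfer agent is closed, so no extension applies.

February 15, 2005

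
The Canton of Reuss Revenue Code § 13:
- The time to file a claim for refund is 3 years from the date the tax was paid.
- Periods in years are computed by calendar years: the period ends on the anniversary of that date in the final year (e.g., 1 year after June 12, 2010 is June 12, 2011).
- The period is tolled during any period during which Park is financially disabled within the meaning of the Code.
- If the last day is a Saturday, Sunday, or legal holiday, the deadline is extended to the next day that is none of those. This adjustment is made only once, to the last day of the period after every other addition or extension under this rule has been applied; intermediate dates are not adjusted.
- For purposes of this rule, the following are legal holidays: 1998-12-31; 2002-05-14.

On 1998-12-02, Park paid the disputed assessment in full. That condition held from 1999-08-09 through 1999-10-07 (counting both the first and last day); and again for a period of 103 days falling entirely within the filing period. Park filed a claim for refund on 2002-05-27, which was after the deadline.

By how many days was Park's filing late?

12 days

3 years after 1998-12-02 is December 2, 2001.
From August 9, 1999 through October 7, 1999 inclusive is 60 days; tolling adds 60 days: December 2, 2001 + 60 days = January 31, 2002.
Tolling adds 103 days: January 31, 2002 + 103 days = May 14, 2002.
May 14, 2002 is a listed holiday. The next qualifying day is May 15, 2002.
The deadline is May 15, 2002; from May 15, 2002 to May 27, 2002 is 12 days.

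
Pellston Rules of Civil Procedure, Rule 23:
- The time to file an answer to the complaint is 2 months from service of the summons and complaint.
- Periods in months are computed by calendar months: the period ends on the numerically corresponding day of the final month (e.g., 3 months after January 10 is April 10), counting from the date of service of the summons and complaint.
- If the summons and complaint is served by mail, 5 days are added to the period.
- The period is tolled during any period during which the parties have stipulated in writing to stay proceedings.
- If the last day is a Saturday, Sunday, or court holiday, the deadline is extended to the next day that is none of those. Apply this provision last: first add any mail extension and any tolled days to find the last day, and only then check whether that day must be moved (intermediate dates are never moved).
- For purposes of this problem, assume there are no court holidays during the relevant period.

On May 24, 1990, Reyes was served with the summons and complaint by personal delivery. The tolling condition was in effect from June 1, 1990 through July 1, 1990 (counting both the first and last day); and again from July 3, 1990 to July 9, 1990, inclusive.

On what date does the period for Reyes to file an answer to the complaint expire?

August 31, 1990

2 months after May 24, 1990 is July 24, 1990.
Service was not by mail, so no mail extension applies.
From June 1, 1990 through July 1, 1990 inclusive is 31 days; tolling adds 31 days: July 24, 1990 + 31 days = August 24, 1990.
From July 3, 1990 through July 9, 1990 inclusive is 7 days; tolling adds 7 days: August 24, 1990 + 7 days = August 31, 1990.
August 31, 1990 is a Friday and not a court holiday, so no extension applies.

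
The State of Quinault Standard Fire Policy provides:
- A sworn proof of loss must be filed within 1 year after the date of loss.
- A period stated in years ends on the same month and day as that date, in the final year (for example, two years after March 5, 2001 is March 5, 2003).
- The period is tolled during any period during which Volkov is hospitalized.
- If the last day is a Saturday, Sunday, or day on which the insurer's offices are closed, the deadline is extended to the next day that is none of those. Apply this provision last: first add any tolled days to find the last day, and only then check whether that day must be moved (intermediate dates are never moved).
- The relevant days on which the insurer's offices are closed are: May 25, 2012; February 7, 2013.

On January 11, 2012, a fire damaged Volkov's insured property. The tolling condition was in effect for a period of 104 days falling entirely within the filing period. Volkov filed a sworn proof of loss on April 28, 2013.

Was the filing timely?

1 year after January 11, 2012 is January 11, 2013.
Tolling adds 104 days: January 11, 2013 + 104 days = April 25, 2013.
April 25, 2013 is a Thursday and not a day on which the insurer's offices are closed, so no extension applies.
The deadline is April 25, 2013; the filing on April 28, 2013 is after that date.

No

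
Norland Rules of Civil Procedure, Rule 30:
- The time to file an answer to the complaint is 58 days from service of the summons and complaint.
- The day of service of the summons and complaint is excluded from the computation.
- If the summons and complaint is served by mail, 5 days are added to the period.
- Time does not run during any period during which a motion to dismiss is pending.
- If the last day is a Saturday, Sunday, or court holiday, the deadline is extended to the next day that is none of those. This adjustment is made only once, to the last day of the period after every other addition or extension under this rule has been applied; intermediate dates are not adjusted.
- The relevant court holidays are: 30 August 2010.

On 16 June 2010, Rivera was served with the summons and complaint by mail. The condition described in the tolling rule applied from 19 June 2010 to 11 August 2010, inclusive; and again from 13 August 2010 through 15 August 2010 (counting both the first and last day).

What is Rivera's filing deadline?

58 days after 16 June 2010 is August 13, 2010.
Service was by mail, adding 5 days: August 13, 2010 + 5 days = August 18, 2010.
From June 19, 2010 through August 11, 2010 inclusive is 54 days; tolling adds 54 days: August 18, 2010 + 54 days = October 11, 2010.
From August 13, 2010 through August 15, 2010 inclusive is 3 days; tolling adds 3 days: October 11, 2010 + 3 days = October 14, 2010.
October 14, 2010 is a Thursday and not a court holiday, so no extension applies.

October 14, 2010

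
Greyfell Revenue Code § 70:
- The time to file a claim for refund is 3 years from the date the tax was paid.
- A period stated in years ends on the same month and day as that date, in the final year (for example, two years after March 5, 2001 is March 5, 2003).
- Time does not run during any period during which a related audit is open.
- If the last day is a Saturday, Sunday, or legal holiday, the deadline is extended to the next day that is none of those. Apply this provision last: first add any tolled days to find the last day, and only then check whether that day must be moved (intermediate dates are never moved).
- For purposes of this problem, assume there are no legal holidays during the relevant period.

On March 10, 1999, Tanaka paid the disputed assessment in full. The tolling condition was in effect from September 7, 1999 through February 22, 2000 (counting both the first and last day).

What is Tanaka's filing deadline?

3 years after March 10, 1999 is March 10, 2002.
From September 7, 1999 through February 22, 2000 inclusive is 169 days; tolling adds 169 days: March 10, 2002 + 169 days = August 26, 2002.
August 26, 2002 is a Monday and not a legal holiday, so no extension applies.

August 26, 2002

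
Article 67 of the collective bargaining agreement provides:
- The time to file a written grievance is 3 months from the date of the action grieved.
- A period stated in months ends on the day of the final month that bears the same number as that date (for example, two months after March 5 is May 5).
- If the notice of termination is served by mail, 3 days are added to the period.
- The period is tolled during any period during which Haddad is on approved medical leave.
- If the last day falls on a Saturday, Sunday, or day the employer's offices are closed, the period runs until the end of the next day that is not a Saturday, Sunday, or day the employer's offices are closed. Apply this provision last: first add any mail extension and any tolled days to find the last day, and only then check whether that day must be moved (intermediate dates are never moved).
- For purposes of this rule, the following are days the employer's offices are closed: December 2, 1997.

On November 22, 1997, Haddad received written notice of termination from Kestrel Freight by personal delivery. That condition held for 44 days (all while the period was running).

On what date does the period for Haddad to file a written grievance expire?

April 7, 1998

3 months after November 22, 1997 is February 22, 1998.
Service was not by mail, so no mail extension applies.
Tolling adds 44 days: February 22, 1998 + 44 days = April 7, 1998.
April 7, 1998 is a Tuesday and not a day the employer's offices are closed, so no extension applies.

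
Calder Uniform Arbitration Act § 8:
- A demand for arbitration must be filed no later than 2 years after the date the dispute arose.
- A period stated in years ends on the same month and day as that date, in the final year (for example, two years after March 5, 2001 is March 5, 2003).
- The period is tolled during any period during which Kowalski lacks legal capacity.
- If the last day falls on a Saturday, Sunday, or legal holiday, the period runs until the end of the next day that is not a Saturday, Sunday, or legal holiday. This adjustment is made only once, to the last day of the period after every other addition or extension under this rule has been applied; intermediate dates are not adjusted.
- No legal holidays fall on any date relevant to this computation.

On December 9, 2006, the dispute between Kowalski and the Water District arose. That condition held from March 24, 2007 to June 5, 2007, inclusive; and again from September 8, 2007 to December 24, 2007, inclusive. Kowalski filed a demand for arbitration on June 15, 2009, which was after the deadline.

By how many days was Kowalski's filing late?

6 days

2 years after December 9, 2006 is December 9, 2008.
From March 24, 2007 through June 5, 2007 inclusive is 74 days; tolling adds 74 days: December 9, 2008 + 74 days = February 21, 2009.
From September 8, 2007 through December 24, 2007 inclusive is 108 days; tolling adds 108 days: February 21, 2009 + 108 days = June 9, 2009.
June 9, 2009 is a Tuesday and not a legal holiday, so no extension applies.
The deadline is June 9, 2009; from June 9, 2009 to June 15, 2009 is 6 days.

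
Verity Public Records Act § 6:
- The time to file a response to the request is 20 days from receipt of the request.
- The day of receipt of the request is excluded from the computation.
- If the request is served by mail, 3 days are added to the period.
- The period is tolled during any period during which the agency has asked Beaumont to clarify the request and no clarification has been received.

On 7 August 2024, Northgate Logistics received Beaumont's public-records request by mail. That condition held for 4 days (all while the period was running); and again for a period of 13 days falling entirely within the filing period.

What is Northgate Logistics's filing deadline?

20 days after 7 August 2024 is August 27, 2024.
Service was by mail, adding 3 days: August 27, 2024 + 3 days = August 30, 2024.
Tolling adds 4 days: August 30, 2024 + 4 days = September 3, 2024.
Tolling adds 13 days: September 3, 2024 + 13 days = September 16, 2024.

September 16, 2024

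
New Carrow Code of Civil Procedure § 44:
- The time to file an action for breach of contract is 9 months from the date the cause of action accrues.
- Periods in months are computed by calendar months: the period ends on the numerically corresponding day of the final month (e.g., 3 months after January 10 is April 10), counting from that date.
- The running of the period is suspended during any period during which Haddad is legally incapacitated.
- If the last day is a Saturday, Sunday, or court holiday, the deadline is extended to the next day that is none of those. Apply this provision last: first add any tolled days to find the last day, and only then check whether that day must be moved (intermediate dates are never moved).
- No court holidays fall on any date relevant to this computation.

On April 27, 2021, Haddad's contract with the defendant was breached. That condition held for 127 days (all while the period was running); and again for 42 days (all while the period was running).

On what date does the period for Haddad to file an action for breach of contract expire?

9 months after April 27, 2021 is January 27, 2022.
Tolling adds 127 days: January 27, 2022 + 127 days = June 3, 2022.
Tolling adds 42 days: June 3, 2022 + 42 days = July 15, 2022.
July 15, 2022 is a Friday and not a court holiday, so no extension applies.

July 15, 2022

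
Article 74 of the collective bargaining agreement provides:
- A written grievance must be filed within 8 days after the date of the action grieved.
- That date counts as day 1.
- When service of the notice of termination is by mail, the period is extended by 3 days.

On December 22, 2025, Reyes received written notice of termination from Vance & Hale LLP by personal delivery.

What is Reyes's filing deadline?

Counting December 22, 2025 as day 1, day 8 is December 29, 2025.
Service was not by mail, so no mail extension applies.

December 29, 2025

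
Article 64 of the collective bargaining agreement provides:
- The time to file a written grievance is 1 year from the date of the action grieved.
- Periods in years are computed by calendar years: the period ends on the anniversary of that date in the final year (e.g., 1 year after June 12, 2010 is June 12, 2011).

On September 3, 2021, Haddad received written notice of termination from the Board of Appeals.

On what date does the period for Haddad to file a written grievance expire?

1 year after September 3, 2021 is September 3, 2022.

September 3, 2022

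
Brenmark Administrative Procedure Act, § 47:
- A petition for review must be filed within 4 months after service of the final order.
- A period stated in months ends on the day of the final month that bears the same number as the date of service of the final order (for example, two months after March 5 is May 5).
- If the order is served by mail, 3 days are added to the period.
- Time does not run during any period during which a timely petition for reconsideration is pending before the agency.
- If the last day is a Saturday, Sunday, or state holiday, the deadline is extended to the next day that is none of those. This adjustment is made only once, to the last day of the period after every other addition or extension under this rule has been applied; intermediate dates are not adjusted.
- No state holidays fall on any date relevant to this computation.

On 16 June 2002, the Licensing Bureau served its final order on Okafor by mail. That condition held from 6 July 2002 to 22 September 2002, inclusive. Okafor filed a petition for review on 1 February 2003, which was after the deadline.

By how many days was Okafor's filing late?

4 months after 16 June 2002 is October 16, 2002.
Service was by mail, adding 3 days: October 16, 2002 + 3 days = October 19, 2002.
From July 6, 2002 through September 22, 2002 inclusive is 79 days; tolling adds 79 days: October 19, 2002 + 79 days = January 6, 2003.
January 6, 2003 is a Monday and not a state holiday, so no extension applies.
The deadline is January 6, 2003; from January 6, 2003 to February 1, 2003 is 26 days.

26 days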